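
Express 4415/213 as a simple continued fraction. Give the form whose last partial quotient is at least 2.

4415 = 20*213 + 155
213 = 1*155 + 58
155 = 2*58 + 39
58 = 1*39 + 19
39 = 2*19 + 1
19 = 19*1 + 0  (stop)
So 4415/213 = [20; 1, 2, 1, 2, 19].

[20; 1, 2, 1, 2, 19]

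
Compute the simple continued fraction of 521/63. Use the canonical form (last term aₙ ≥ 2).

521 = 8·63 + 17
63 = 3·17 + 12
17 = 1·12 + 5
12 = 2·5 + 2
5 = 2·2 + 1
2 = 2·1 + 0  (stop)
So 521/63 = [8; 3, 1, 2, 2, 2].

[8; 3, 1, 2, 2, 2]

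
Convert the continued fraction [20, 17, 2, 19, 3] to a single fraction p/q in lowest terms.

41739/2081

Using pₖ = aₖpₖ₋₁ + pₖ₋₂ and qₖ = aₖqₖ₋₁ + qₖ₋₂:
  k=0: a=20, p=20, q=1
  k=1: a=17, p=341, q=17
  k=2: a=2, p=702, q=35
  k=3: a=19, p=13679, q=682
  k=4: a=3, p=41739, q=2081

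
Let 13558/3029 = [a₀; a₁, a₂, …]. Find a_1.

13558 = 4·3029 + 1442   →  a_0 = 4
3029 = 2·1442 + 145   →  a_1 = 2

2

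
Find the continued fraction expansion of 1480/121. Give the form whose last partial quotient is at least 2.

[12; 4, 3, 9]

1480 = 12×121 + 28
121 = 4×28 + 9
28 = 3×9 + 1
9 = 9×1 + 0  (stop)
So 1480/121 = [12; 4, 3, 9].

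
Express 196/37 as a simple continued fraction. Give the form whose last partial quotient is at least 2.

[5; 3, 2, 1, 3]

196 = 5·37 + 11
37 = 3·11 + 4
11 = 2·4 + 3
4 = 1·3 + 1
3 = 3·1 + 0  (stop)
So 196/37 = [5; 3, 2, 1, 3].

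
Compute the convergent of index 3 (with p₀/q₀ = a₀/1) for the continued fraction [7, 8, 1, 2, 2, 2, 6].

185/26

Using pₖ = aₖpₖ₋₁ + pₖ₋₂, qₖ = aₖqₖ₋₁ + qₖ₋₂ (with p₋₁=1, p₋₂=0, q₋₁=0, q₋₂=1):
  k=0: a=7, p=7, q=1
  k=1: a=8, p=57, q=8
  k=2: a=1, p=64, q=9
  k=3: a=2, p=185, q=26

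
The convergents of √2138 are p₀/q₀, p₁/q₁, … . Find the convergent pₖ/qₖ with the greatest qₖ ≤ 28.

√2138 = [46; 4, 5, 5, 4, 92, …] (period length 5).
Convergents:
  p_0/q_0 = 46/1
  p_1/q_1 = 185/4
  p_2/q_2 = 971/21
  p_3/q_3 = 5040/109
q_2 = 21 ≤ 28 < 109 = q_3, so the answer is 971/21.

971/21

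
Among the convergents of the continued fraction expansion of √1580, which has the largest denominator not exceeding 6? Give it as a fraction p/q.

159/4

√1580 = [39; 1, 2, 1, 78, …] (period length 4).
Convergents:
  p_0/q_0 = 39/1
  p_1/q_1 = 40/1
  p_2/q_2 = 119/3
  p_3/q_3 = 159/4
  p_4/q_4 = 12521/315
q_3 = 4 ≤ 6 < 315 = q_4, so the answer is 159/4.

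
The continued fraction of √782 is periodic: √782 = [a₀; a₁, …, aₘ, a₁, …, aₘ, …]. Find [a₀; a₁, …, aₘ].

a₀ = ⌊√782⌋ = 27.
With m₀=0, d₀=1 and mₖ₊₁ = dₖaₖ − mₖ, dₖ₊₁ = (n − mₖ₊₁²)/dₖ, aₖ₊₁ = ⌊(a₀+mₖ₊₁)/dₖ₊₁⌋:
  k=1: m=27, d=53, a=1
  k=2: m=26, d=2, a=26
  k=3: m=26, d=53, a=1
  k=4: m=27, d=1, a=54
d=1 and a=2a₀=54 at k=4, so the next step gives (m, d) = (27, 53) again — its k=1 value — and the period has length 4.

[27; 1, 26, 1, 54]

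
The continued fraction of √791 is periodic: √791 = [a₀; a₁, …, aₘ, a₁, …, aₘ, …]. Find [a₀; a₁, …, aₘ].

[28; 8, 56]

a₀ = ⌊√791⌋ = 28.
With m₀=0, d₀=1 and mₖ₊₁ = dₖaₖ − mₖ, dₖ₊₁ = (n − mₖ₊₁²)/dₖ, aₖ₊₁ = ⌊(a₀+mₖ₊₁)/dₖ₊₁⌋:
  k=1: m=28, d=7, a=8
  k=2: m=28, d=1, a=56
d=1 and a=2a₀=56 at k=2, so the next step gives (m, d) = (28, 7) again — its k=1 value — and the period has length 2.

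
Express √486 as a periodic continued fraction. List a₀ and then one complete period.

a₀ = ⌊√486⌋ = 22.
With m₀=0, d₀=1 and mₖ₊₁ = dₖaₖ − mₖ, dₖ₊₁ = (n − mₖ₊₁²)/dₖ, aₖ₊₁ = ⌊(a₀+mₖ₊₁)/dₖ₊₁⌋:
  k=1: m=22, d=2, a=22
  k=2: m=22, d=1, a=44
d=1 and a=2a₀=44 at k=2, so the next step gives (m, d) = (22, 2) again — its k=1 value — and the period has length 2.

[22; 22, 44]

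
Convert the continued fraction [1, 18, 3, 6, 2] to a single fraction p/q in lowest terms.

792/751

Fold from the inside: start with 2/1.
  6 + 1/2 = 13/2
  3 + 2/13 = 41/13
  18 + 13/41 = 751/41
  1 + 41/751 = 792/751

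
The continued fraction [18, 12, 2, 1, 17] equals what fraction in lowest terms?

11825/654

Fold from the inside: start with 17/1.
  1 + 1/17 = 18/17
  2 + 17/18 = 53/18
  12 + 18/53 = 654/53
  18 + 53/654 = 11825/654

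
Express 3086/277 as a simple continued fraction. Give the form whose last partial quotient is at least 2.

3086 = 11·277 + 39
277 = 7·39 + 4
39 = 9·4 + 3
4 = 1·3 + 1
3 = 3·1 + 0  (stop)
So 3086/277 = [11; 7, 9, 1, 3].

[11; 7, 9, 1, 3]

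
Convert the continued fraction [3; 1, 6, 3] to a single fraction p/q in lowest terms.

85/22

Using pₖ = aₖpₖ₋₁ + pₖ₋₂ and qₖ = aₖqₖ₋₁ + qₖ₋₂:
  k=0: a=3, p=3, q=1
  k=1: a=1, p=4, q=1
  k=2: a=6, p=27, q=7
  k=3: a=3, p=85, q=22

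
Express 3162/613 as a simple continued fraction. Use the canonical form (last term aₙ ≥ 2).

3162 = 5×613 + 97
613 = 6×97 + 31
97 = 3×31 + 4
31 = 7×4 + 3
4 = 1×3 + 1
3 = 3×1 + 0  (stop)
So 3162/613 = [5; 6, 3, 7, 1, 3].

[5; 6, 3, 7, 1, 3]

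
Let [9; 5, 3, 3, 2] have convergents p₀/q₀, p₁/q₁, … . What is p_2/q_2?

Using pₖ = aₖpₖ₋₁ + pₖ₋₂, qₖ = aₖqₖ₋₁ + qₖ₋₂ (with p₋₁=1, p₋₂=0, q₋₁=0, q₋₂=1):
  k=0: a=9, p=9, q=1
  k=1: a=5, p=46, q=5
  k=2: a=3, p=147, q=16

147/16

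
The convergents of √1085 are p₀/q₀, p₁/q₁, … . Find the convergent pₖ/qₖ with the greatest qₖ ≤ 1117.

17919/544

√1085 = [32; 1, 15, 2, 15, 1, 64, …] (period length 6).
Convergents:
  p_0/q_0 = 32/1
  p_1/q_1 = 33/1
  p_2/q_2 = 527/16
  p_3/q_3 = 1087/33
  p_4/q_4 = 16832/511
  p_5/q_5 = 17919/544
  p_6/q_6 = 1163648/35327
q_5 = 544 ≤ 1117 < 35327 = q_6, so the answer is 17919/544.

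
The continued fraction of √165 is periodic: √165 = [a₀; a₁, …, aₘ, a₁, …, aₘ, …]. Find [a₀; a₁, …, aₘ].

a₀ = ⌊√165⌋ = 12.
With m₀=0, d₀=1 and mₖ₊₁ = dₖaₖ − mₖ, dₖ₊₁ = (n − mₖ₊₁²)/dₖ, aₖ₊₁ = ⌊(a₀+mₖ₊₁)/dₖ₊₁⌋:
  k=1: m=12, d=21, a=1
  k=2: m=9, d=4, a=5
  k=3: m=11, d=11, a=2
  k=4: m=11, d=4, a=5
  k=5: m=9, d=21, a=1
  k=6: m=12, d=1, a=24
d=1 and a=2a₀=24 at k=6, so the next step gives (m, d) = (12, 21) again — its k=1 value — and the period has length 6.

[12; 1, 5, 2, 5, 1, 24]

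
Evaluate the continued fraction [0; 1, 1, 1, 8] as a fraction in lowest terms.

Using pₖ = aₖpₖ₋₁ + pₖ₋₂ and qₖ = aₖqₖ₋₁ + qₖ₋₂:
  k=0: a=0, p=0, q=1
  k=1: a=1, p=1, q=1
  k=2: a=1, p=1, q=2
  k=3: a=1, p=2, q=3
  k=4: a=8, p=17, q=26

17/26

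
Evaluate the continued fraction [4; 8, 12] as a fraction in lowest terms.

Fold from the inside: start with 12/1.
  8 + 1/12 = 97/12
  4 + 12/97 = 400/97

400/97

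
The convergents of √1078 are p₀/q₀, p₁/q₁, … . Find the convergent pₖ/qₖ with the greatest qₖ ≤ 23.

197/6

√1078 = [32; 1, 4, 1, 64, …] (period length 4).
Convergents:
  p_0/q_0 = 32/1
  p_1/q_1 = 33/1
  p_2/q_2 = 164/5
  p_3/q_3 = 197/6
  p_4/q_4 = 12772/389
q_3 = 6 ≤ 23 < 389 = q_4, so the answer is 197/6.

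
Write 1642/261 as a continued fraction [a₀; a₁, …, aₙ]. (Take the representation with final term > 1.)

1642 = 6*261 + 76
261 = 3*76 + 33
76 = 2*33 + 10
33 = 3*10 + 3
10 = 3*3 + 1
3 = 3*1 + 0  (stop)
So 1642/261 = [6; 3, 2, 3, 3, 3].

[6; 3, 2, 3, 3, 3]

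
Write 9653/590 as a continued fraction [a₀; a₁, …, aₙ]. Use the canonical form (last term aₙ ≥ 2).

[16; 2, 1, 3, 2, 1, 7, 2]

9653 = 16×590 + 213
590 = 2×213 + 164
213 = 1×164 + 49
164 = 3×49 + 17
49 = 2×17 + 15
17 = 1×15 + 2
15 = 7×2 + 1
2 = 2×1 + 0  (stop)
So 9653/590 = [16; 2, 1, 3, 2, 1, 7, 2].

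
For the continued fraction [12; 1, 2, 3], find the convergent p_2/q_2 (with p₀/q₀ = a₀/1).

38/3

Using pₖ = aₖpₖ₋₁ + pₖ₋₂, qₖ = aₖqₖ₋₁ + qₖ₋₂ (with p₋₁=1, p₋₂=0, q₋₁=0, q₋₂=1):
  k=0: a=12, p=12, q=1
  k=1: a=1, p=13, q=1
  k=2: a=2, p=38, q=3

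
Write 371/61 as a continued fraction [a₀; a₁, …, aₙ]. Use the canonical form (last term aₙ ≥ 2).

[6; 12, 5]

371 = 6×61 + 5
61 = 12×5 + 1
5 = 5×1 + 0  (stop)
So 371/61 = [6; 12, 5].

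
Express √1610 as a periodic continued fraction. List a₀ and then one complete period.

[40; 8, 80]

a₀ = ⌊√1610⌋ = 40.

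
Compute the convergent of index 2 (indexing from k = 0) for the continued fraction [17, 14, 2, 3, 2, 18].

Using pₖ = aₖpₖ₋₁ + pₖ₋₂, qₖ = aₖqₖ₋₁ + qₖ₋₂ (with p₋₁=1, p₋₂=0, q₋₁=0, q₋₂=1):
  k=0: a=17, p=17, q=1
  k=1: a=14, p=239, q=14
  k=2: a=2, p=495, q=29

495/29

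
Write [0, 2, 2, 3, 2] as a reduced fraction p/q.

Using pₖ = aₖpₖ₋₁ + pₖ₋₂ and qₖ = aₖqₖ₋₁ + qₖ₋₂:
  k=0: a=0, p=0, q=1
  k=1: a=2, p=1, q=2
  k=2: a=2, p=2, q=5
  k=3: a=3, p=7, q=17
  k=4: a=2, p=16, q=39

16/39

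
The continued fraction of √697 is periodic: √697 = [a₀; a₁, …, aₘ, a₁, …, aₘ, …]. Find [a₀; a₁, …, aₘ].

[26; 2, 2, 52]

a₀ = ⌊√697⌋ = 26.
With m₀=0, d₀=1 and mₖ₊₁ = dₖaₖ − mₖ, dₖ₊₁ = (n − mₖ₊₁²)/dₖ, aₖ₊₁ = ⌊(a₀+mₖ₊₁)/dₖ₊₁⌋:
  k=1: m=26, d=21, a=2
  k=2: m=16, d=21, a=2
  k=3: m=26, d=1, a=52
d=1 and a=2a₀=52 at k=3, so the next step gives (m, d) = (26, 21) again — its k=1 value — and the period has length 3.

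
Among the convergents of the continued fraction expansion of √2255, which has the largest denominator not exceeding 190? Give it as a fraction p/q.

√2255 = [47; 2, 18, 2, 94, …] (period length 4).
Convergents:
  p_0/q_0 = 47/1
  p_1/q_1 = 95/2
  p_2/q_2 = 1757/37
  p_3/q_3 = 3609/76
  p_4/q_4 = 341003/7181
q_3 = 76 ≤ 190 < 7181 = q_4, so the answer is 3609/76.

3609/76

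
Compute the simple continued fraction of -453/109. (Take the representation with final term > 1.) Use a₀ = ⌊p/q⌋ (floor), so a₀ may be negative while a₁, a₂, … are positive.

-453 = -5×109 + 92
109 = 1×92 + 17
92 = 5×17 + 7
17 = 2×7 + 3
7 = 2×3 + 1
3 = 3×1 + 0  (stop)
So -453/109 = [-5; 1, 5, 2, 2, 3].

[-5; 1, 5, 2, 2, 3]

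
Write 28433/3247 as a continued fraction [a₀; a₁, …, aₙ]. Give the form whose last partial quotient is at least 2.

[8; 1, 3, 9, 12, 2, 3]

28433 = 8*3247 + 2457
3247 = 1*2457 + 790
2457 = 3*790 + 87
790 = 9*87 + 7
87 = 12*7 + 3
7 = 2*3 + 1
3 = 3*1 + 0  (stop)
So 28433/3247 = [8; 1, 3, 9, 12, 2, 3].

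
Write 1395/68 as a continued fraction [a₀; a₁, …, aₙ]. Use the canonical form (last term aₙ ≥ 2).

[20; 1, 1, 16, 2]

1395 = 20*68 + 35
68 = 1*35 + 33
35 = 1*33 + 2
33 = 16*2 + 1
2 = 2*1 + 0  (stop)
So 1395/68 = [20; 1, 1, 16, 2].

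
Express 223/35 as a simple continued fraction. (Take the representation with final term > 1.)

223 = 6·35 + 13
35 = 2·13 + 9
13 = 1·9 + 4
9 = 2·4 + 1
4 = 4·1 + 0  (stop)
So 223/35 = [6; 2, 1, 2, 4].

[6; 2, 1, 2, 4]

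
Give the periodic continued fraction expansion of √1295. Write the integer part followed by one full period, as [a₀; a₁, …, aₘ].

[35; 1, 70]

a₀ = ⌊√1295⌋ = 35.
With m₀=0, d₀=1 and mₖ₊₁ = dₖaₖ − mₖ, dₖ₊₁ = (n − mₖ₊₁²)/dₖ, aₖ₊₁ = ⌊(a₀+mₖ₊₁)/dₖ₊₁⌋:
  k=1: m=35, d=70, a=1
  k=2: m=35, d=1, a=70
d=1 and a=2a₀=70 at k=2, so the next step gives (m, d) = (35, 70) again — its k=1 value — and the period has length 2.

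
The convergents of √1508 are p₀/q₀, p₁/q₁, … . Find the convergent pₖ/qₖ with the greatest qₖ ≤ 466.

17902/461

√1508 = [38; 1, 4, 1, 76, …] (period length 4).
Convergents:
  p_0/q_0 = 38/1
  p_1/q_1 = 39/1
  p_2/q_2 = 194/5
  p_3/q_3 = 233/6
  p_4/q_4 = 17902/461
  p_5/q_5 = 18135/467
q_4 = 461 ≤ 466 < 467 = q_5, so the answer is 17902/461.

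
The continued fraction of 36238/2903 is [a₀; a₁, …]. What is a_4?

5

36238 = 12·2903 + 1402   →  a_0 = 12
2903 = 2·1402 + 99   →  a_1 = 2
1402 = 14·99 + 16   →  a_2 = 14
99 = 6·16 + 3   →  a_3 = 6
16 = 5·3 + 1   →  a_4 = 5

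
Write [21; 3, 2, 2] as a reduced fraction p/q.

Using pₖ = aₖpₖ₋₁ + pₖ₋₂ and qₖ = aₖqₖ₋₁ + qₖ₋₂:
  k=0: a=21, p=21, q=1
  k=1: a=3, p=64, q=3
  k=2: a=2, p=149, q=7
  k=3: a=2, p=362, q=17

362/17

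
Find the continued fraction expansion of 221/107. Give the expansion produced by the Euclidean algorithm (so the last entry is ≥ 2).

221 = 2×107 + 7
107 = 15×7 + 2
7 = 3×2 + 1
2 = 2×1 + 0  (stop)
So 221/107 = [2; 15, 3, 2].

[2; 15, 3, 2]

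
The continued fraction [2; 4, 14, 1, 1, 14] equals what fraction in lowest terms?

3847/1713

Using pₖ = aₖpₖ₋₁ + pₖ₋₂ and qₖ = aₖqₖ₋₁ + qₖ₋₂:
  k=0: a=2, p=2, q=1
  k=1: a=4, p=9, q=4
  k=2: a=14, p=128, q=57
  k=3: a=1, p=137, q=61
  k=4: a=1, p=265, q=118
  k=5: a=14, p=3847, q=1713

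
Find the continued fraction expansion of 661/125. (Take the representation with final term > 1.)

661 = 5×125 + 36
125 = 3×36 + 17
36 = 2×17 + 2
17 = 8×2 + 1
2 = 2×1 + 0  (stop)
So 661/125 = [5; 3, 2, 8, 2].

[5; 3, 2, 8, 2]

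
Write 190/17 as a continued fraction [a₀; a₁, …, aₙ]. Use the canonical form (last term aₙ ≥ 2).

[11; 5, 1, 2]

190 = 11×17 + 3
17 = 5×3 + 2
3 = 1×2 + 1
2 = 2×1 + 0  (stop)
So 190/17 = [11; 5, 1, 2].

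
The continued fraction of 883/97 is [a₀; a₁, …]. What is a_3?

883 = 9·97 + 10   →  a_0 = 9
97 = 9·10 + 7   →  a_1 = 9
10 = 1·7 + 3   →  a_2 = 1
7 = 2·3 + 1   →  a_3 = 2

2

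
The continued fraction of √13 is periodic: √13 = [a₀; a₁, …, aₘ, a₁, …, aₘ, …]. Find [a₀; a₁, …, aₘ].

[3; 1, 1, 1, 1, 6]

a₀ = ⌊√13⌋ = 3.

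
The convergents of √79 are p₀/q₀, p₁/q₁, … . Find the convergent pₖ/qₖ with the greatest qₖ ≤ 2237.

√79 = [8; 1, 7, 1, 16, …] (period length 4).
Convergents:
  p_0/q_0 = 8/1
  p_1/q_1 = 9/1
  p_2/q_2 = 71/8
  p_3/q_3 = 80/9
  p_4/q_4 = 1351/152
  p_5/q_5 = 1431/161
  p_6/q_6 = 11368/1279
  p_7/q_7 = 12799/1440
  p_8/q_8 = 216152/24319
q_7 = 1440 ≤ 2237 < 24319 = q_8, so the answer is 12799/1440.

12799/1440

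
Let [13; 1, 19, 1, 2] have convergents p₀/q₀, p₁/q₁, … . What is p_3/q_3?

293/21

Using pₖ = aₖpₖ₋₁ + pₖ₋₂, qₖ = aₖqₖ₋₁ + qₖ₋₂ (with p₋₁=1, p₋₂=0, q₋₁=0, q₋₂=1):
  k=0: a=13, p=13, q=1
  k=1: a=1, p=14, q=1
  k=2: a=19, p=279, q=20
  k=3: a=1, p=293, q=21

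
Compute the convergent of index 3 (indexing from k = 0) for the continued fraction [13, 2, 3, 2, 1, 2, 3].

215/16

Using pₖ = aₖpₖ₋₁ + pₖ₋₂, qₖ = aₖqₖ₋₁ + qₖ₋₂ (with p₋₁=1, p₋₂=0, q₋₁=0, q₋₂=1):
  k=0: a=13, p=13, q=1
  k=1: a=2, p=27, q=2
  k=2: a=3, p=94, q=7
  k=3: a=2, p=215, q=16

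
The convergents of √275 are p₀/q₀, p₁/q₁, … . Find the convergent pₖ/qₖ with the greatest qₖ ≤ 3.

√275 = [16; 1, 1, 2, 1, 1, 32, …] (period length 6).
Convergents:
  p_0/q_0 = 16/1
  p_1/q_1 = 17/1
  p_2/q_2 = 33/2
  p_3/q_3 = 83/5
q_2 = 2 ≤ 3 < 5 = q_3, so the answer is 33/2.

33/2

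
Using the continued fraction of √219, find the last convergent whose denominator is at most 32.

√219 = [14; 1, 3, 1, 28, …] (period length 4).
Convergents:
  p_0/q_0 = 14/1
  p_1/q_1 = 15/1
  p_2/q_2 = 59/4
  p_3/q_3 = 74/5
  p_4/q_4 = 2131/144
q_3 = 5 ≤ 32 < 144 = q_4, so the answer is 74/5.

74/5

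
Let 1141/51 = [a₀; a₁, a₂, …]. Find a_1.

1141 = 22·51 + 19   →  a_0 = 22
51 = 2·19 + 13   →  a_1 = 2

2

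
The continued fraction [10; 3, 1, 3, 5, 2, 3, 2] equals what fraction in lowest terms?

14054/1369

Fold from the inside: start with 2/1.
  3 + 1/2 = 7/2
  2 + 2/7 = 16/7
  5 + 7/16 = 87/16
  3 + 16/87 = 277/87
  1 + 87/277 = 364/277
  3 + 277/364 = 1369/364
  10 + 364/1369 = 14054/1369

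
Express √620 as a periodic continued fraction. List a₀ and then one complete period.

a₀ = ⌊√620⌋ = 24.

[24; 1, 8, 1, 48]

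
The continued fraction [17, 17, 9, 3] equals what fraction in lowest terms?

8171/479

Using pₖ = aₖpₖ₋₁ + pₖ₋₂ and qₖ = aₖqₖ₋₁ + qₖ₋₂:
  k=0: a=17, p=17, q=1
  k=1: a=17, p=290, q=17
  k=2: a=9, p=2627, q=154
  k=3: a=3, p=8171, q=479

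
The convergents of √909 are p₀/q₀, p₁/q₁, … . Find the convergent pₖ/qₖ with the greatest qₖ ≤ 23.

√909 = [30; 6, 1, 2, 6, 2, 1, 6, 60, …] (period length 8).
Convergents:
  p_0/q_0 = 30/1
  p_1/q_1 = 181/6
  p_2/q_2 = 211/7
  p_3/q_3 = 603/20
  p_4/q_4 = 3829/127
q_3 = 20 ≤ 23 < 127 = q_4, so the answer is 603/20.

603/20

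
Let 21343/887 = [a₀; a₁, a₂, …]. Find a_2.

7

21343 = 24·887 + 55   →  a_0 = 24
887 = 16·55 + 7   →  a_1 = 16
55 = 7·7 + 6   →  a_2 = 7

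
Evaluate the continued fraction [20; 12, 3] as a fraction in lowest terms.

743/37

Using pₖ = aₖpₖ₋₁ + pₖ₋₂ and qₖ = aₖqₖ₋₁ + qₖ₋₂:
  k=0: a=20, p=20, q=1
  k=1: a=12, p=241, q=12
  k=2: a=3, p=743, q=37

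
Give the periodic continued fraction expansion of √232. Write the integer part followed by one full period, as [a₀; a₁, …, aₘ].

a₀ = ⌊√232⌋ = 15.

[15; 4, 3, 7, 3, 4, 30]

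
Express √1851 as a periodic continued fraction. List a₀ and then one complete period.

a₀ = ⌊√1851⌋ = 43.
With m₀=0, d₀=1 and mₖ₊₁ = dₖaₖ − mₖ, dₖ₊₁ = (n − mₖ₊₁²)/dₖ, aₖ₊₁ = ⌊(a₀+mₖ₊₁)/dₖ₊₁⌋:
  k=1: m=43, d=2, a=43
  k=2: m=43, d=1, a=86
d=1 and a=2a₀=86 at k=2, so the next step gives (m, d) = (43, 2) again — its k=1 value — and the period has length 2.

[43; 43, 86]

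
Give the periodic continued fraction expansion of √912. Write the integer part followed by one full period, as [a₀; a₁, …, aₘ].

[30; 5, 60]

a₀ = ⌊√912⌋ = 30.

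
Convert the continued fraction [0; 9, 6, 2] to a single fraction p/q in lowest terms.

Fold from the inside: start with 2/1.
  6 + 1/2 = 13/2
  9 + 2/13 = 119/13
  0 + 13/119 = 13/119

13/119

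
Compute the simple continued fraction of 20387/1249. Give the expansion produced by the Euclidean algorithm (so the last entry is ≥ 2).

[16; 3, 10, 13, 3]

20387 = 16·1249 + 403
1249 = 3·403 + 40
403 = 10·40 + 3
40 = 13·3 + 1
3 = 3·1 + 0  (stop)
So 20387/1249 = [16; 3, 10, 13, 3].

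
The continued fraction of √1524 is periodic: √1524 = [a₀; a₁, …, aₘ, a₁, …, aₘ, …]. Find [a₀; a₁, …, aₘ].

a₀ = ⌊√1524⌋ = 39.
With m₀=0, d₀=1 and mₖ₊₁ = dₖaₖ − mₖ, dₖ₊₁ = (n − mₖ₊₁²)/dₖ, aₖ₊₁ = ⌊(a₀+mₖ₊₁)/dₖ₊₁⌋:
  k=1: m=39, d=3, a=26
  k=2: m=39, d=1, a=78
d=1 and a=2a₀=78 at k=2, so the next step gives (m, d) = (39, 3) again — its k=1 value — and the period has length 2.

[39; 26, 78]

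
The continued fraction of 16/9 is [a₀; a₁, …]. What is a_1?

1

16 = 1·9 + 7   →  a_0 = 1
9 = 1·7 + 2   →  a_1 = 1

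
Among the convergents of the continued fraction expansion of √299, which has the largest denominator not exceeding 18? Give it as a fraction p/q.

121/7

√299 = [17; 3, 2, 3, 34, …] (period length 4).
Convergents:
  p_0/q_0 = 17/1
  p_1/q_1 = 52/3
  p_2/q_2 = 121/7
  p_3/q_3 = 415/24
q_2 = 7 ≤ 18 < 24 = q_3, so the answer is 121/7.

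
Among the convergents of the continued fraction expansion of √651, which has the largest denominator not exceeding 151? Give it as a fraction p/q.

1735/68

√651 = [25; 1, 1, 16, 1, 1, 50, …] (period length 6).
Convergents:
  p_0/q_0 = 25/1
  p_1/q_1 = 26/1
  p_2/q_2 = 51/2
  p_3/q_3 = 842/33
  p_4/q_4 = 893/35
  p_5/q_5 = 1735/68
  p_6/q_6 = 87643/3435
q_5 = 68 ≤ 151 < 3435 = q_6, so the answer is 1735/68.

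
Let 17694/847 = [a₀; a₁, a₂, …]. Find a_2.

8

17694 = 20·847 + 754   →  a_0 = 20
847 = 1·754 + 93   →  a_1 = 1
754 = 8·93 + 10   →  a_2 = 8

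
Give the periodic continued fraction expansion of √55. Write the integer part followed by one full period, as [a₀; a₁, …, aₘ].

[7; 2, 2, 2, 14]

a₀ = ⌊√55⌋ = 7.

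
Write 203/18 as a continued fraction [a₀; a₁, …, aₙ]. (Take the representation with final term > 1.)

203 = 11·18 + 5
18 = 3·5 + 3
5 = 1·3 + 2
3 = 1·2 + 1
2 = 2·1 + 0  (stop)
So 203/18 = [11; 3, 1, 1, 2].

[11; 3, 1, 1, 2]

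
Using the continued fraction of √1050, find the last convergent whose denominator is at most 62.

1685/52

√1050 = [32; 2, 2, 10, 2, 2, 64, …] (period length 6).
Convergents:
  p_0/q_0 = 32/1
  p_1/q_1 = 65/2
  p_2/q_2 = 162/5
  p_3/q_3 = 1685/52
  p_4/q_4 = 3532/109
q_3 = 52 ≤ 62 < 109 = q_4, so the answer is 1685/52.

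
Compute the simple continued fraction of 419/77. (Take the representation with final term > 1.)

419 = 5×77 + 34
77 = 2×34 + 9
34 = 3×9 + 7
9 = 1×7 + 2
7 = 3×2 + 1
2 = 2×1 + 0  (stop)
So 419/77 = [5; 2, 3, 1, 3, 2].

[5; 2, 3, 1, 3, 2]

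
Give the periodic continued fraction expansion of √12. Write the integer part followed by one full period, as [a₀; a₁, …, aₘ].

[3; 2, 6]

a₀ = ⌊√12⌋ = 3.
With m₀=0, d₀=1 and mₖ₊₁ = dₖaₖ − mₖ, dₖ₊₁ = (n − mₖ₊₁²)/dₖ, aₖ₊₁ = ⌊(a₀+mₖ₊₁)/dₖ₊₁⌋:
  k=1: m=3, d=3, a=2
  k=2: m=3, d=1, a=6
d=1 and a=2a₀=6 at k=2, so the next step gives (m, d) = (3, 3) again — its k=1 value — and the period has length 2.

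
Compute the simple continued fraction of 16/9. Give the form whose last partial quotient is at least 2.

[1; 1, 3, 2]

16 = 1·9 + 7
9 = 1·7 + 2
7 = 3·2 + 1
2 = 2·1 + 0  (stop)
So 16/9 = [1; 1, 3, 2].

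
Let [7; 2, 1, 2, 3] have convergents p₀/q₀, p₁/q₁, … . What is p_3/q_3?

Using pₖ = aₖpₖ₋₁ + pₖ₋₂, qₖ = aₖqₖ₋₁ + qₖ₋₂ (with p₋₁=1, p₋₂=0, q₋₁=0, q₋₂=1):
  k=0: a=7, p=7, q=1
  k=1: a=2, p=15, q=2
  k=2: a=1, p=22, q=3
  k=3: a=2, p=59, q=8

59/8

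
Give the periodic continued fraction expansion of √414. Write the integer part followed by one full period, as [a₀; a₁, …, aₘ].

a₀ = ⌊√414⌋ = 20.
With m₀=0, d₀=1 and mₖ₊₁ = dₖaₖ − mₖ, dₖ₊₁ = (n − mₖ₊₁²)/dₖ, aₖ₊₁ = ⌊(a₀+mₖ₊₁)/dₖ₊₁⌋:
  k=1: m=20, d=14, a=2
  k=2: m=8, d=25, a=1
  k=3: m=17, d=5, a=7
  k=4: m=18, d=18, a=2
  k=5: m=18, d=5, a=7
  k=6: m=17, d=25, a=1
  k=7: m=8, d=14, a=2
  k=8: m=20, d=1, a=40
d=1 and a=2a₀=40 at k=8, so the next step gives (m, d) = (20, 14) again — its k=1 value — and the period has length 8.

[20; 2, 1, 7, 2, 7, 1, 2, 40]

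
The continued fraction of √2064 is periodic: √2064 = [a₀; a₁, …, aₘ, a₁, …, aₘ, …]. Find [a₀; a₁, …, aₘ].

a₀ = ⌊√2064⌋ = 45.
With m₀=0, d₀=1 and mₖ₊₁ = dₖaₖ − mₖ, dₖ₊₁ = (n − mₖ₊₁²)/dₖ, aₖ₊₁ = ⌊(a₀+mₖ₊₁)/dₖ₊₁⌋:
  k=1: m=45, d=39, a=2
  k=2: m=33, d=25, a=3
  k=3: m=42, d=12, a=7
  k=4: m=42, d=25, a=3
  k=5: m=33, d=39, a=2
  k=6: m=45, d=1, a=90
d=1 and a=2a₀=90 at k=6, so the next step gives (m, d) = (45, 39) again — its k=1 value — and the period has length 6.

[45; 2, 3, 7, 3, 2, 90]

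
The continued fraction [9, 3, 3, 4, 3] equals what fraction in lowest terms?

Using pₖ = aₖpₖ₋₁ + pₖ₋₂ and qₖ = aₖqₖ₋₁ + qₖ₋₂:
  k=0: a=9, p=9, q=1
  k=1: a=3, p=28, q=3
  k=2: a=3, p=93, q=10
  k=3: a=4, p=400, q=43
  k=4: a=3, p=1293, q=139

1293/139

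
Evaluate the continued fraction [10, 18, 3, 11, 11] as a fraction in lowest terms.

69457/6908

Using pₖ = aₖpₖ₋₁ + pₖ₋₂ and qₖ = aₖqₖ₋₁ + qₖ₋₂:
  k=0: a=10, p=10, q=1
  k=1: a=18, p=181, q=18
  k=2: a=3, p=553, q=55
  k=3: a=11, p=6264, q=623
  k=4: a=11, p=69457, q=6908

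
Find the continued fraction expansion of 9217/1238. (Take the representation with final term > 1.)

9217 = 7*1238 + 551
1238 = 2*551 + 136
551 = 4*136 + 7
136 = 19*7 + 3
7 = 2*3 + 1
3 = 3*1 + 0  (stop)
So 9217/1238 = [7; 2, 4, 19, 2, 3].

[7; 2, 4, 19, 2, 3]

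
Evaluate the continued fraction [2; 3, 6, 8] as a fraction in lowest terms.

359/155

Using pₖ = aₖpₖ₋₁ + pₖ₋₂ and qₖ = aₖqₖ₋₁ + qₖ₋₂:
  k=0: a=2, p=2, q=1
  k=1: a=3, p=7, q=3
  k=2: a=6, p=44, q=19
  k=3: a=8, p=359, q=155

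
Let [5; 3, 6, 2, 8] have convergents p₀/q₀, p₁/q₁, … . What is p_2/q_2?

101/19

Using pₖ = aₖpₖ₋₁ + pₖ₋₂, qₖ = aₖqₖ₋₁ + qₖ₋₂ (with p₋₁=1, p₋₂=0, q₋₁=0, q₋₂=1):
  k=0: a=5, p=5, q=1
  k=1: a=3, p=16, q=3
  k=2: a=6, p=101, q=19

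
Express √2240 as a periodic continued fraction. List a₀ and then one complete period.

[47; 3, 23, 3, 94]

a₀ = ⌊√2240⌋ = 47.
With m₀=0, d₀=1 and mₖ₊₁ = dₖaₖ − mₖ, dₖ₊₁ = (n − mₖ₊₁²)/dₖ, aₖ₊₁ = ⌊(a₀+mₖ₊₁)/dₖ₊₁⌋:
  k=1: m=47, d=31, a=3
  k=2: m=46, d=4, a=23
  k=3: m=46, d=31, a=3
  k=4: m=47, d=1, a=94
d=1 and a=2a₀=94 at k=4, so the next step gives (m, d) = (47, 31) again — its k=1 value — and the period has length 4.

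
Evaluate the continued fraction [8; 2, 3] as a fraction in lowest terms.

Using pₖ = aₖpₖ₋₁ + pₖ₋₂ and qₖ = aₖqₖ₋₁ + qₖ₋₂:
  k=0: a=8, p=8, q=1
  k=1: a=2, p=17, q=2
  k=2: a=3, p=59, q=7

59/7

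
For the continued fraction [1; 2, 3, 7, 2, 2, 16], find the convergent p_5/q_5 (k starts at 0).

Using pₖ = aₖpₖ₋₁ + pₖ₋₂, qₖ = aₖqₖ₋₁ + qₖ₋₂ (with p₋₁=1, p₋₂=0, q₋₁=0, q₋₂=1):
  k=0: a=1, p=1, q=1
  k=1: a=2, p=3, q=2
  k=2: a=3, p=10, q=7
  k=3: a=7, p=73, q=51
  k=4: a=2, p=156, q=109
  k=5: a=2, p=385, q=269

385/269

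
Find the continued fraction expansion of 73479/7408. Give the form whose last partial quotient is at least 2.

73479 = 9×7408 + 6807
7408 = 1×6807 + 601
6807 = 11×601 + 196
601 = 3×196 + 13
196 = 15×13 + 1
13 = 13×1 + 0  (stop)
So 73479/7408 = [9; 1, 11, 3, 15, 13].

[9; 1, 11, 3, 15, 13]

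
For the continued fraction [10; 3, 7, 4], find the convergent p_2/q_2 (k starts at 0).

Using pₖ = aₖpₖ₋₁ + pₖ₋₂, qₖ = aₖqₖ₋₁ + qₖ₋₂ (with p₋₁=1, p₋₂=0, q₋₁=0, q₋₂=1):
  k=0: a=10, p=10, q=1
  k=1: a=3, p=31, q=3
  k=2: a=7, p=227, q=22

227/22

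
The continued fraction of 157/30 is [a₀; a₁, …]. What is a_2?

3

157 = 5·30 + 7   →  a_0 = 5
30 = 4·7 + 2   →  a_1 = 4
7 = 3·2 + 1   →  a_2 = 3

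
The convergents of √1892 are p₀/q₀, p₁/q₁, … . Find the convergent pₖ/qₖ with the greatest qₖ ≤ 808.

√1892 = [43; 2, 86, …] (period length 2).
Convergents:
  p_0/q_0 = 43/1
  p_1/q_1 = 87/2
  p_2/q_2 = 7525/173
  p_3/q_3 = 15137/348
  p_4/q_4 = 1309307/30101
q_3 = 348 ≤ 808 < 30101 = q_4, so the answer is 15137/348.

15137/348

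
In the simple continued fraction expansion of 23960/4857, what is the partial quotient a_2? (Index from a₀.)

23960 = 4·4857 + 4532   →  a_0 = 4
4857 = 1·4532 + 325   →  a_1 = 1
4532 = 13·325 + 307   →  a_2 = 13

13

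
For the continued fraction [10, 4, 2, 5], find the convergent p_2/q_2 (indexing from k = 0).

92/9

Using pₖ = aₖpₖ₋₁ + pₖ₋₂, qₖ = aₖqₖ₋₁ + qₖ₋₂ (with p₋₁=1, p₋₂=0, q₋₁=0, q₋₂=1):
  k=0: a=10, p=10, q=1
  k=1: a=4, p=41, q=4
  k=2: a=2, p=92, q=9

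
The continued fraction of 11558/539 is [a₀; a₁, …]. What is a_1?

2

11558 = 21·539 + 239   →  a_0 = 21
539 = 2·239 + 61   →  a_1 = 2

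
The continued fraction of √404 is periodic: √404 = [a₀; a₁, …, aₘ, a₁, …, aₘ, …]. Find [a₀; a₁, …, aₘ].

[20; 10, 40]

a₀ = ⌊√404⌋ = 20.
With m₀=0, d₀=1 and mₖ₊₁ = dₖaₖ − mₖ, dₖ₊₁ = (n − mₖ₊₁²)/dₖ, aₖ₊₁ = ⌊(a₀+mₖ₊₁)/dₖ₊₁⌋:
  k=1: m=20, d=4, a=10
  k=2: m=20, d=1, a=40
d=1 and a=2a₀=40 at k=2, so the next step gives (m, d) = (20, 4) again — its k=1 value — and the period has length 2.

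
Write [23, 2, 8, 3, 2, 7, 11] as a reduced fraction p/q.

238870/10177

Using pₖ = aₖpₖ₋₁ + pₖ₋₂ and qₖ = aₖqₖ₋₁ + qₖ₋₂:
  k=0: a=23, p=23, q=1
  k=1: a=2, p=47, q=2
  k=2: a=8, p=399, q=17
  k=3: a=3, p=1244, q=53
  k=4: a=2, p=2887, q=123
  k=5: a=7, p=21453, q=914
  k=6: a=11, p=238870, q=10177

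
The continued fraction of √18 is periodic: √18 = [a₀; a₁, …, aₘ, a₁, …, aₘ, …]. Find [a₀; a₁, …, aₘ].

[4; 4, 8]

a₀ = ⌊√18⌋ = 4.
With m₀=0, d₀=1 and mₖ₊₁ = dₖaₖ − mₖ, dₖ₊₁ = (n − mₖ₊₁²)/dₖ, aₖ₊₁ = ⌊(a₀+mₖ₊₁)/dₖ₊₁⌋:
  k=1: m=4, d=2, a=4
  k=2: m=4, d=1, a=8
d=1 and a=2a₀=8 at k=2, so the next step gives (m, d) = (4, 2) again — its k=1 value — and the period has length 2.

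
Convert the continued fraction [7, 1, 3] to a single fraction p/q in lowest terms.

31/4

Fold from the inside: start with 3/1.
  1 + 1/3 = 4/3
  7 + 3/4 = 31/4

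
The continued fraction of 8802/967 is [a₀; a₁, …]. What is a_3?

3

8802 = 9·967 + 99   →  a_0 = 9
967 = 9·99 + 76   →  a_1 = 9
99 = 1·76 + 23   →  a_2 = 1
76 = 3·23 + 7   →  a_3 = 3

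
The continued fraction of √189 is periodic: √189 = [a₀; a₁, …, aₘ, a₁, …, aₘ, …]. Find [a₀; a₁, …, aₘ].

a₀ = ⌊√189⌋ = 13.
With m₀=0, d₀=1 and mₖ₊₁ = dₖaₖ − mₖ, dₖ₊₁ = (n − mₖ₊₁²)/dₖ, aₖ₊₁ = ⌊(a₀+mₖ₊₁)/dₖ₊₁⌋:
  k=1: m=13, d=20, a=1
  k=2: m=7, d=7, a=2
  k=3: m=7, d=20, a=1
  k=4: m=13, d=1, a=26
d=1 and a=2a₀=26 at k=4, so the next step gives (m, d) = (13, 20) again — its k=1 value — and the period has length 4.

[13; 1, 2, 1, 26]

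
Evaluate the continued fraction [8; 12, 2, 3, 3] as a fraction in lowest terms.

2311/286

Fold from the inside: start with 3/1.
  3 + 1/3 = 10/3
  2 + 3/10 = 23/10
  12 + 10/23 = 286/23
  8 + 23/286 = 2311/286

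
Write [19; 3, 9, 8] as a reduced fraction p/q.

4386/227

Fold from the inside: start with 8/1.
  9 + 1/8 = 73/8
  3 + 8/73 = 227/73
  19 + 73/227 = 4386/227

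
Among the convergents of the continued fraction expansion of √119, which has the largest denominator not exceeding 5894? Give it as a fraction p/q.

28799/2640

√119 = [10; 1, 9, 1, 20, …] (period length 4).
Convergents:
  p_0/q_0 = 10/1
  p_1/q_1 = 11/1
  p_2/q_2 = 109/10
  p_3/q_3 = 120/11
  p_4/q_4 = 2509/230
  p_5/q_5 = 2629/241
  p_6/q_6 = 26170/2399
  p_7/q_7 = 28799/2640
  p_8/q_8 = 602150/55199
q_7 = 2640 ≤ 5894 < 55199 = q_8, so the answer is 28799/2640.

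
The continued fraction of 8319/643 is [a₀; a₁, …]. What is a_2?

8319 = 12·643 + 603   →  a_0 = 12
643 = 1·603 + 40   →  a_1 = 1
603 = 15·40 + 3   →  a_2 = 15

15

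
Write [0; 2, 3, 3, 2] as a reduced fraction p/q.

Using pₖ = aₖpₖ₋₁ + pₖ₋₂ and qₖ = aₖqₖ₋₁ + qₖ₋₂:
  k=0: a=0, p=0, q=1
  k=1: a=2, p=1, q=2
  k=2: a=3, p=3, q=7
  k=3: a=3, p=10, q=23
  k=4: a=2, p=23, q=53

23/53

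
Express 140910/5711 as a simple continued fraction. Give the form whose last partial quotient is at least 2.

140910 = 24*5711 + 3846
5711 = 1*3846 + 1865
3846 = 2*1865 + 116
1865 = 16*116 + 9
116 = 12*9 + 8
9 = 1*8 + 1
8 = 8*1 + 0  (stop)
So 140910/5711 = [24; 1, 2, 16, 12, 1, 8].

[24; 1, 2, 16, 12, 1, 8]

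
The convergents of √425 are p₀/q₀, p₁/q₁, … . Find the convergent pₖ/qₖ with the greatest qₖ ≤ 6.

103/5

√425 = [20; 1, 1, 1, 1, 1, 1, 40, …] (period length 7).
Convergents:
  p_0/q_0 = 20/1
  p_1/q_1 = 21/1
  p_2/q_2 = 41/2
  p_3/q_3 = 62/3
  p_4/q_4 = 103/5
  p_5/q_5 = 165/8
q_4 = 5 ≤ 6 < 8 = q_5, so the answer is 103/5.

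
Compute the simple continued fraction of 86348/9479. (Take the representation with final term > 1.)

86348 = 9·9479 + 1037
9479 = 9·1037 + 146
1037 = 7·146 + 15
146 = 9·15 + 11
15 = 1·11 + 4
11 = 2·4 + 3
4 = 1·3 + 1
3 = 3·1 + 0  (stop)
So 86348/9479 = [9; 9, 7, 9, 1, 2, 1, 3].

[9; 9, 7, 9, 1, 2, 1, 3]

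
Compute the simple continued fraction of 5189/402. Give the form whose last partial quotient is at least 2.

5189 = 12·402 + 365
402 = 1·365 + 37
365 = 9·37 + 32
37 = 1·32 + 5
32 = 6·5 + 2
5 = 2·2 + 1
2 = 2·1 + 0  (stop)
So 5189/402 = [12; 1, 9, 1, 6, 2, 2].

[12; 1, 9, 1, 6, 2, 2]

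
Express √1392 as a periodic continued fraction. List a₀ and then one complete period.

a₀ = ⌊√1392⌋ = 37.
With m₀=0, d₀=1 and mₖ₊₁ = dₖaₖ − mₖ, dₖ₊₁ = (n − mₖ₊₁²)/dₖ, aₖ₊₁ = ⌊(a₀+mₖ₊₁)/dₖ₊₁⌋:
  k=1: m=37, d=23, a=3
  k=2: m=32, d=16, a=4
  k=3: m=32, d=23, a=3
  k=4: m=37, d=1, a=74
d=1 and a=2a₀=74 at k=4, so the next step gives (m, d) = (37, 23) again — its k=1 value — and the period has length 4.

[37; 3, 4, 3, 74]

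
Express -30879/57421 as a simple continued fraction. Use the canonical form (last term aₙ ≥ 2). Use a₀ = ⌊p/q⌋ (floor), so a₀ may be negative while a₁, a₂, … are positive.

[-1; 2, 6, 8, 2, 1, 15, 11]

-30879 = -1·57421 + 26542
57421 = 2·26542 + 4337
26542 = 6·4337 + 520
4337 = 8·520 + 177
520 = 2·177 + 166
177 = 1·166 + 11
166 = 15·11 + 1
11 = 11·1 + 0  (stop)
So -30879/57421 = [-1; 2, 6, 8, 2, 1, 15, 11].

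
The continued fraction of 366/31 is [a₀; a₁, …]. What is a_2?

4

366 = 11·31 + 25   →  a_0 = 11
31 = 1·25 + 6   →  a_1 = 1
25 = 4·6 + 1   →  a_2 = 4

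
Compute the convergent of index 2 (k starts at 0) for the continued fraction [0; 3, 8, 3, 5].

Using pₖ = aₖpₖ₋₁ + pₖ₋₂, qₖ = aₖqₖ₋₁ + qₖ₋₂ (with p₋₁=1, p₋₂=0, q₋₁=0, q₋₂=1):
  k=0: a=0, p=0, q=1
  k=1: a=3, p=1, q=3
  k=2: a=8, p=8, q=25

8/25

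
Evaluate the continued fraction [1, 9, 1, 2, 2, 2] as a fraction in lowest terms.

182/165

Fold from the inside: start with 2/1.
  2 + 1/2 = 5/2
  2 + 2/5 = 12/5
  1 + 5/12 = 17/12
  9 + 12/17 = 165/17
  1 + 17/165 = 182/165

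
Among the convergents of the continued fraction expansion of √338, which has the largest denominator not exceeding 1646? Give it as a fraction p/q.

26327/1432

√338 = [18; 2, 1, 1, 2, 36, …] (period length 5).
Convergents:
  p_0/q_0 = 18/1
  p_1/q_1 = 37/2
  p_2/q_2 = 55/3
  p_3/q_3 = 92/5
  p_4/q_4 = 239/13
  p_5/q_5 = 8696/473
  p_6/q_6 = 17631/959
  p_7/q_7 = 26327/1432
  p_8/q_8 = 43958/2391
q_7 = 1432 ≤ 1646 < 2391 = q_8, so the answer is 26327/1432.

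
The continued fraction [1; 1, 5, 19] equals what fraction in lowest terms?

Using pₖ = aₖpₖ₋₁ + pₖ₋₂ and qₖ = aₖqₖ₋₁ + qₖ₋₂:
  k=0: a=1, p=1, q=1
  k=1: a=1, p=2, q=1
  k=2: a=5, p=11, q=6
  k=3: a=19, p=211, q=115

211/115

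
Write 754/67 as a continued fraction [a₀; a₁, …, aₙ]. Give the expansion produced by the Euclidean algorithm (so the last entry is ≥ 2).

[11; 3, 1, 16]

754 = 11·67 + 17
67 = 3·17 + 16
17 = 1·16 + 1
16 = 16·1 + 0  (stop)
So 754/67 = [11; 3, 1, 16].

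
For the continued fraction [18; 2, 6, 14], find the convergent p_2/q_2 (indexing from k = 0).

240/13

Using pₖ = aₖpₖ₋₁ + pₖ₋₂, qₖ = aₖqₖ₋₁ + qₖ₋₂ (with p₋₁=1, p₋₂=0, q₋₁=0, q₋₂=1):
  k=0: a=18, p=18, q=1
  k=1: a=2, p=37, q=2
  k=2: a=6, p=240, q=13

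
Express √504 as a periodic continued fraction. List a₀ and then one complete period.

a₀ = ⌊√504⌋ = 22.
With m₀=0, d₀=1 and mₖ₊₁ = dₖaₖ − mₖ, dₖ₊₁ = (n − mₖ₊₁²)/dₖ, aₖ₊₁ = ⌊(a₀+mₖ₊₁)/dₖ₊₁⌋:
  k=1: m=22, d=20, a=2
  k=2: m=18, d=9, a=4
  k=3: m=18, d=20, a=2
  k=4: m=22, d=1, a=44
d=1 and a=2a₀=44 at k=4, so the next step gives (m, d) = (22, 20) again — its k=1 value — and the period has length 4.

[22; 2, 4, 2, 44]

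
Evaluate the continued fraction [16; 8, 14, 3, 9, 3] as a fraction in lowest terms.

Using pₖ = aₖpₖ₋₁ + pₖ₋₂ and qₖ = aₖqₖ₋₁ + qₖ₋₂:
  k=0: a=16, p=16, q=1
  k=1: a=8, p=129, q=8
  k=2: a=14, p=1822, q=113
  k=3: a=3, p=5595, q=347
  k=4: a=9, p=52177, q=3236
  k=5: a=3, p=162126, q=10055

162126/10055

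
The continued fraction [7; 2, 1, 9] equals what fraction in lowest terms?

213/29

Fold from the inside: start with 9/1.
  1 + 1/9 = 10/9
  2 + 9/10 = 29/10
  7 + 10/29 = 213/29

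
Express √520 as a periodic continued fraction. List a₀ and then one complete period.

a₀ = ⌊√520⌋ = 22.
With m₀=0, d₀=1 and mₖ₊₁ = dₖaₖ − mₖ, dₖ₊₁ = (n − mₖ₊₁²)/dₖ, aₖ₊₁ = ⌊(a₀+mₖ₊₁)/dₖ₊₁⌋:
  k=1: m=22, d=36, a=1
  k=2: m=14, d=9, a=4
  k=3: m=22, d=4, a=11
  k=4: m=22, d=9, a=4
  k=5: m=14, d=36, a=1
  k=6: m=22, d=1, a=44
d=1 and a=2a₀=44 at k=6, so the next step gives (m, d) = (22, 36) again — its k=1 value — and the period has length 6.

[22; 1, 4, 11, 4, 1, 44]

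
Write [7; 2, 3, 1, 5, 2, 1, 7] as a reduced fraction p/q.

Using pₖ = aₖpₖ₋₁ + pₖ₋₂ and qₖ = aₖqₖ₋₁ + qₖ₋₂:
  k=0: a=7, p=7, q=1
  k=1: a=2, p=15, q=2
  k=2: a=3, p=52, q=7
  k=3: a=1, p=67, q=9
  k=4: a=5, p=387, q=52
  k=5: a=2, p=841, q=113
  k=6: a=1, p=1228, q=165
  k=7: a=7, p=9437, q=1268

9437/1268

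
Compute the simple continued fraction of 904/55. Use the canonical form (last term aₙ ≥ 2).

904 = 16·55 + 24
55 = 2·24 + 7
24 = 3·7 + 3
7 = 2·3 + 1
3 = 3·1 + 0  (stop)
So 904/55 = [16; 2, 3, 2, 3].

[16; 2, 3, 2, 3]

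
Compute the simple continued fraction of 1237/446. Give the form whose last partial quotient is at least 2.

1237 = 2×446 + 345
446 = 1×345 + 101
345 = 3×101 + 42
101 = 2×42 + 17
42 = 2×17 + 8
17 = 2×8 + 1
8 = 8×1 + 0  (stop)
So 1237/446 = [2; 1, 3, 2, 2, 2, 8].

[2; 1, 3, 2, 2, 2, 8]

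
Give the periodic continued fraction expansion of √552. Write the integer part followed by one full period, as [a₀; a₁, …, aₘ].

[23; 2, 46]

a₀ = ⌊√552⌋ = 23.
With m₀=0, d₀=1 and mₖ₊₁ = dₖaₖ − mₖ, dₖ₊₁ = (n − mₖ₊₁²)/dₖ, aₖ₊₁ = ⌊(a₀+mₖ₊₁)/dₖ₊₁⌋:
  k=1: m=23, d=23, a=2
  k=2: m=23, d=1, a=46
d=1 and a=2a₀=46 at k=2, so the next step gives (m, d) = (23, 23) again — its k=1 value — and the period has length 2.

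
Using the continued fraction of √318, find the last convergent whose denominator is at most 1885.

22897/1284

√318 = [17; 1, 4, 1, 34, …] (period length 4).
Convergents:
  p_0/q_0 = 17/1
  p_1/q_1 = 18/1
  p_2/q_2 = 89/5
  p_3/q_3 = 107/6
  p_4/q_4 = 3727/209
  p_5/q_5 = 3834/215
  p_6/q_6 = 19063/1069
  p_7/q_7 = 22897/1284
  p_8/q_8 = 797561/44725
q_7 = 1284 ≤ 1885 < 44725 = q_8, so the answer is 22897/1284.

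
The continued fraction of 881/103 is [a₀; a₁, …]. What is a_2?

1

881 = 8·103 + 57   →  a_0 = 8
103 = 1·57 + 46   →  a_1 = 1
57 = 1·46 + 11   →  a_2 = 1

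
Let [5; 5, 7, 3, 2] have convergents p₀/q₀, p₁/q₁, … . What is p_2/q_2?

Using pₖ = aₖpₖ₋₁ + pₖ₋₂, qₖ = aₖqₖ₋₁ + qₖ₋₂ (with p₋₁=1, p₋₂=0, q₋₁=0, q₋₂=1):
  k=0: a=5, p=5, q=1
  k=1: a=5, p=26, q=5
  k=2: a=7, p=187, q=36

187/36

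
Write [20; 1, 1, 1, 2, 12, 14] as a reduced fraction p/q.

Fold from the inside: start with 14/1.
  12 + 1/14 = 169/14
  2 + 14/169 = 352/169
  1 + 169/352 = 521/352
  1 + 352/521 = 873/521
  1 + 521/873 = 1394/873
  20 + 873/1394 = 28753/1394

28753/1394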